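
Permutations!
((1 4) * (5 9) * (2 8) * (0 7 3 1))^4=((0 7 3 1 4)(2 8)(5 9))^4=(9)(0 4 1 3 7)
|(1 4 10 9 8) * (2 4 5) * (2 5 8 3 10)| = 6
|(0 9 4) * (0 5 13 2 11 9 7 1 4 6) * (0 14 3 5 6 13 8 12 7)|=36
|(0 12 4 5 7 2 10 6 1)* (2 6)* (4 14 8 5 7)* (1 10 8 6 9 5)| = |(0 12 14 6 10 2 8 1)(4 7 9 5)| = 8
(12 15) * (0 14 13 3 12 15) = (15)(0 14 13 3 12) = [14, 1, 2, 12, 4, 5, 6, 7, 8, 9, 10, 11, 0, 3, 13, 15]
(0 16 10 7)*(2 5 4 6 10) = (0 16 2 5 4 6 10 7) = [16, 1, 5, 3, 6, 4, 10, 0, 8, 9, 7, 11, 12, 13, 14, 15, 2]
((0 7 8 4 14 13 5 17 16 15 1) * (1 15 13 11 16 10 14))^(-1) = ((0 7 8 4 1)(5 17 10 14 11 16 13))^(-1) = (0 1 4 8 7)(5 13 16 11 14 10 17)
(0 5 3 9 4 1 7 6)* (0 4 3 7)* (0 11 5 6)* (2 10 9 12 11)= [6, 2, 10, 12, 1, 7, 4, 0, 8, 3, 9, 5, 11]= (0 6 4 1 2 10 9 3 12 11 5 7)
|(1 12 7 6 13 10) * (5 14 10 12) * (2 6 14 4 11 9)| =|(1 5 4 11 9 2 6 13 12 7 14 10)| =12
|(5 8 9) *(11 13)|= 6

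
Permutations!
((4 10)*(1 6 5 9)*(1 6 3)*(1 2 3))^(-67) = (2 3)(4 10)(5 6 9)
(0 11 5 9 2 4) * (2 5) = (0 11 2 4)(5 9) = [11, 1, 4, 3, 0, 9, 6, 7, 8, 5, 10, 2]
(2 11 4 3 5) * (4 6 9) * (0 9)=(0 9 4 3 5 2 11 6)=[9, 1, 11, 5, 3, 2, 0, 7, 8, 4, 10, 6]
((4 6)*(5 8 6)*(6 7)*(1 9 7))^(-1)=(1 8 5 4 6 7 9)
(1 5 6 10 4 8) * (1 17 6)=(1 5)(4 8 17 6 10)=[0, 5, 2, 3, 8, 1, 10, 7, 17, 9, 4, 11, 12, 13, 14, 15, 16, 6]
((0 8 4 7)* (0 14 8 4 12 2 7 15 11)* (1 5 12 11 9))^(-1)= (0 11 8 14 7 2 12 5 1 9 15 4)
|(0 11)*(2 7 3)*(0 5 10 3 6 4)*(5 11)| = |(11)(0 5 10 3 2 7 6 4)| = 8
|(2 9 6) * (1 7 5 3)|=12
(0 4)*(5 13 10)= [4, 1, 2, 3, 0, 13, 6, 7, 8, 9, 5, 11, 12, 10]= (0 4)(5 13 10)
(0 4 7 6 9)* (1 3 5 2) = (0 4 7 6 9)(1 3 5 2) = [4, 3, 1, 5, 7, 2, 9, 6, 8, 0]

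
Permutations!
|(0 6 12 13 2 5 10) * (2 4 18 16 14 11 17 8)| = 14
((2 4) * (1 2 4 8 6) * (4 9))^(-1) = (1 6 8 2)(4 9)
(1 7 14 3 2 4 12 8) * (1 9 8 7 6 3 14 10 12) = (14)(1 6 3 2 4)(7 10 12)(8 9) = [0, 6, 4, 2, 1, 5, 3, 10, 9, 8, 12, 11, 7, 13, 14]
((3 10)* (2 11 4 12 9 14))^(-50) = (2 9 4)(11 14 12) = ((2 11 4 12 9 14)(3 10))^(-50)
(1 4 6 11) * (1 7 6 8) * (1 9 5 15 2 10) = (1 4 8 9 5 15 2 10)(6 11 7) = [0, 4, 10, 3, 8, 15, 11, 6, 9, 5, 1, 7, 12, 13, 14, 2]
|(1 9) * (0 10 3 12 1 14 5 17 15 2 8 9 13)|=42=|(0 10 3 12 1 13)(2 8 9 14 5 17 15)|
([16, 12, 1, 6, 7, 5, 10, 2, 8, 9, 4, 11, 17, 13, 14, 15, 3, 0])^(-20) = [3, 17, 12, 10, 2, 5, 4, 1, 8, 9, 7, 11, 0, 13, 14, 15, 6, 16]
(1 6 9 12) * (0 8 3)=(0 8 3)(1 6 9 12)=[8, 6, 2, 0, 4, 5, 9, 7, 3, 12, 10, 11, 1]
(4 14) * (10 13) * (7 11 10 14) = [0, 1, 2, 3, 7, 5, 6, 11, 8, 9, 13, 10, 12, 14, 4] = (4 7 11 10 13 14)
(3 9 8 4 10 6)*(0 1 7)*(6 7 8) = (0 1 8 4 10 7)(3 9 6) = [1, 8, 2, 9, 10, 5, 3, 0, 4, 6, 7]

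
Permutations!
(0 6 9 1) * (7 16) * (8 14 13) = (0 6 9 1)(7 16)(8 14 13) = [6, 0, 2, 3, 4, 5, 9, 16, 14, 1, 10, 11, 12, 8, 13, 15, 7]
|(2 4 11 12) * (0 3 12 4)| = 4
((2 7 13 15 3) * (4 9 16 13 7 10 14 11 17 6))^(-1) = ((2 10 14 11 17 6 4 9 16 13 15 3))^(-1) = (2 3 15 13 16 9 4 6 17 11 14 10)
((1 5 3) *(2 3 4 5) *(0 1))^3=(0 3 2 1)(4 5)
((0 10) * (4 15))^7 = (0 10)(4 15)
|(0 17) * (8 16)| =2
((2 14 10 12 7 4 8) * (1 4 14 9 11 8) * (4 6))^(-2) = (1 6 4)(2 11)(7 10)(8 9)(12 14) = ((1 6 4)(2 9 11 8)(7 14 10 12))^(-2)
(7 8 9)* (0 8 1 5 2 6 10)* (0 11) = [8, 5, 6, 3, 4, 2, 10, 1, 9, 7, 11, 0] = (0 8 9 7 1 5 2 6 10 11)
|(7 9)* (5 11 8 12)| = 4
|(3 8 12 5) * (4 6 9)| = 12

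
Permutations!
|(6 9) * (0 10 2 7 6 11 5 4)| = |(0 10 2 7 6 9 11 5 4)| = 9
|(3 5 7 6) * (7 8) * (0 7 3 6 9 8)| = 6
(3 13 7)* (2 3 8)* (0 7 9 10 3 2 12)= [7, 1, 2, 13, 4, 5, 6, 8, 12, 10, 3, 11, 0, 9]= (0 7 8 12)(3 13 9 10)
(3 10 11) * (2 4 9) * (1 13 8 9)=[0, 13, 4, 10, 1, 5, 6, 7, 9, 2, 11, 3, 12, 8]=(1 13 8 9 2 4)(3 10 11)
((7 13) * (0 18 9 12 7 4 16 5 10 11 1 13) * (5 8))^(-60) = (18)(1 8)(4 10)(5 13)(11 16)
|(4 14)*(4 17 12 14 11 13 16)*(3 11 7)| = |(3 11 13 16 4 7)(12 14 17)| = 6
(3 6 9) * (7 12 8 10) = (3 6 9)(7 12 8 10) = [0, 1, 2, 6, 4, 5, 9, 12, 10, 3, 7, 11, 8]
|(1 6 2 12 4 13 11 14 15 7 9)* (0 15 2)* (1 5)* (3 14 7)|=14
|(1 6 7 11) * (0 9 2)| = |(0 9 2)(1 6 7 11)| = 12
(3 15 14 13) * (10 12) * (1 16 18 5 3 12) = (1 16 18 5 3 15 14 13 12 10) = [0, 16, 2, 15, 4, 3, 6, 7, 8, 9, 1, 11, 10, 12, 13, 14, 18, 17, 5]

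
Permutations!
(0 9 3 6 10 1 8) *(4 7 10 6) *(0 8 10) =[9, 10, 2, 4, 7, 5, 6, 0, 8, 3, 1] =(0 9 3 4 7)(1 10)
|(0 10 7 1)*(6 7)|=5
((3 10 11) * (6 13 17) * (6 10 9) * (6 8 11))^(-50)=((3 9 8 11)(6 13 17 10))^(-50)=(3 8)(6 17)(9 11)(10 13)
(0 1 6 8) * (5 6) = [1, 5, 2, 3, 4, 6, 8, 7, 0] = (0 1 5 6 8)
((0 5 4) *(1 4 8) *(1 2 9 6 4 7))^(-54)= (0 8 9 4 5 2 6)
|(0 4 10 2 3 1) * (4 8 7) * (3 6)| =9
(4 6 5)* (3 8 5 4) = [0, 1, 2, 8, 6, 3, 4, 7, 5] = (3 8 5)(4 6)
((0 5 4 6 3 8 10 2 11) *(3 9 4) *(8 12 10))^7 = (12)(4 6 9)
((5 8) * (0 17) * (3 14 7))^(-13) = ((0 17)(3 14 7)(5 8))^(-13) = (0 17)(3 7 14)(5 8)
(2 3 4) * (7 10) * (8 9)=(2 3 4)(7 10)(8 9)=[0, 1, 3, 4, 2, 5, 6, 10, 9, 8, 7]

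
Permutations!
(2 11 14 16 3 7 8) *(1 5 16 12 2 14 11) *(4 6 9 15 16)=(1 5 4 6 9 15 16 3 7 8 14 12 2)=[0, 5, 1, 7, 6, 4, 9, 8, 14, 15, 10, 11, 2, 13, 12, 16, 3]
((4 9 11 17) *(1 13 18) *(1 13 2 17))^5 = (1 11 9 4 17 2)(13 18)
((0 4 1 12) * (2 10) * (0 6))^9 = (0 6 12 1 4)(2 10)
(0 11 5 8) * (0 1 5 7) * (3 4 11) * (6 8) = (0 3 4 11 7)(1 5 6 8) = [3, 5, 2, 4, 11, 6, 8, 0, 1, 9, 10, 7]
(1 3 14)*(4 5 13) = (1 3 14)(4 5 13) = [0, 3, 2, 14, 5, 13, 6, 7, 8, 9, 10, 11, 12, 4, 1]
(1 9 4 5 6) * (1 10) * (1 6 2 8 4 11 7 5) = (1 9 11 7 5 2 8 4)(6 10) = [0, 9, 8, 3, 1, 2, 10, 5, 4, 11, 6, 7]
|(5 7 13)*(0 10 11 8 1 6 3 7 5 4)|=|(0 10 11 8 1 6 3 7 13 4)|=10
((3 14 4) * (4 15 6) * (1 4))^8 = (1 3 15)(4 14 6)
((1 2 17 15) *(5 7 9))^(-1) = ((1 2 17 15)(5 7 9))^(-1) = (1 15 17 2)(5 9 7)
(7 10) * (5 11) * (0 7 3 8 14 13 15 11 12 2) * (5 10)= [7, 1, 0, 8, 4, 12, 6, 5, 14, 9, 3, 10, 2, 15, 13, 11]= (0 7 5 12 2)(3 8 14 13 15 11 10)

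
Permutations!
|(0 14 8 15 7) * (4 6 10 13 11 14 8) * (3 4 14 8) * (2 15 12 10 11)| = |(0 3 4 6 11 8 12 10 13 2 15 7)| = 12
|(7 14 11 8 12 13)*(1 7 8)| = 12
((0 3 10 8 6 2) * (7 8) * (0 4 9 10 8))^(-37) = (0 7 10 9 4 2 6 8 3)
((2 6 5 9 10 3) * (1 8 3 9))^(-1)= (1 5 6 2 3 8)(9 10)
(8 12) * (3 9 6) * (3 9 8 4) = (3 8 12 4)(6 9) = [0, 1, 2, 8, 3, 5, 9, 7, 12, 6, 10, 11, 4]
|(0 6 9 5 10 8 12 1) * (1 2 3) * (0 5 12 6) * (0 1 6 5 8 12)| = 10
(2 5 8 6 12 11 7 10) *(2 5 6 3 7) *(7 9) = (2 6 12 11)(3 9 7 10 5 8) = [0, 1, 6, 9, 4, 8, 12, 10, 3, 7, 5, 2, 11]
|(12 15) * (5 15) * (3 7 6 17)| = 12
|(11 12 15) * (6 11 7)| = 5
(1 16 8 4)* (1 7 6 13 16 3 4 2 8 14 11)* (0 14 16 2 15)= (16)(0 14 11 1 3 4 7 6 13 2 8 15)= [14, 3, 8, 4, 7, 5, 13, 6, 15, 9, 10, 1, 12, 2, 11, 0, 16]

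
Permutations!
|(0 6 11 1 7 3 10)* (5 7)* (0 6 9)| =14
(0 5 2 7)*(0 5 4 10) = (0 4 10)(2 7 5) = [4, 1, 7, 3, 10, 2, 6, 5, 8, 9, 0]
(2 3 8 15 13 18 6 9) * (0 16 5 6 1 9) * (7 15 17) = (0 16 5 6)(1 9 2 3 8 17 7 15 13 18) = [16, 9, 3, 8, 4, 6, 0, 15, 17, 2, 10, 11, 12, 18, 14, 13, 5, 7, 1]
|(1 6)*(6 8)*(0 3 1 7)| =|(0 3 1 8 6 7)| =6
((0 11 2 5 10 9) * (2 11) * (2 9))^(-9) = (11)(0 9)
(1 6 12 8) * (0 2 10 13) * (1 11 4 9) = (0 2 10 13)(1 6 12 8 11 4 9) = [2, 6, 10, 3, 9, 5, 12, 7, 11, 1, 13, 4, 8, 0]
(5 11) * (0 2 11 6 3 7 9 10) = [2, 1, 11, 7, 4, 6, 3, 9, 8, 10, 0, 5] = (0 2 11 5 6 3 7 9 10)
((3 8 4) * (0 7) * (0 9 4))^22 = ((0 7 9 4 3 8))^22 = (0 3 9)(4 7 8)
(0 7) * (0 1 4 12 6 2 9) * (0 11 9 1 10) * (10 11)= (0 7 11 9 10)(1 4 12 6 2)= [7, 4, 1, 3, 12, 5, 2, 11, 8, 10, 0, 9, 6]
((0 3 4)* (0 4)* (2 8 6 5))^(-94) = (2 6)(5 8)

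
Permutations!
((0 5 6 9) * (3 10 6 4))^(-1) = ((0 5 4 3 10 6 9))^(-1) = (0 9 6 10 3 4 5)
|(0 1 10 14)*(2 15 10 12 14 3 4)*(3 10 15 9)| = |(15)(0 1 12 14)(2 9 3 4)| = 4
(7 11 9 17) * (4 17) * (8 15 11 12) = (4 17 7 12 8 15 11 9) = [0, 1, 2, 3, 17, 5, 6, 12, 15, 4, 10, 9, 8, 13, 14, 11, 16, 7]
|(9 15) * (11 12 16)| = |(9 15)(11 12 16)| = 6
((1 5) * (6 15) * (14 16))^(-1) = (1 5)(6 15)(14 16)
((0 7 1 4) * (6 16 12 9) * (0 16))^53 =(0 12 1 6 16 7 9 4)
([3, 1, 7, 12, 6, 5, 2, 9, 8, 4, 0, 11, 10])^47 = (0 10 12 3)(2 9 6 7 4)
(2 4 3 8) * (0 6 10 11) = (0 6 10 11)(2 4 3 8) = [6, 1, 4, 8, 3, 5, 10, 7, 2, 9, 11, 0]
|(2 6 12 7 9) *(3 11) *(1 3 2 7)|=6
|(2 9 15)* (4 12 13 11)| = |(2 9 15)(4 12 13 11)| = 12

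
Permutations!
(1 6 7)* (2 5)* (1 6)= (2 5)(6 7)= [0, 1, 5, 3, 4, 2, 7, 6]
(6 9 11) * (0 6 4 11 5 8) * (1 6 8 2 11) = (0 8)(1 6 9 5 2 11 4) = [8, 6, 11, 3, 1, 2, 9, 7, 0, 5, 10, 4]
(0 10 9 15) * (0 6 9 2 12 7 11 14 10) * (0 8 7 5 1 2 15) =[8, 2, 12, 3, 4, 1, 9, 11, 7, 0, 15, 14, 5, 13, 10, 6] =(0 8 7 11 14 10 15 6 9)(1 2 12 5)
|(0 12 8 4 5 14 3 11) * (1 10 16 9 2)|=40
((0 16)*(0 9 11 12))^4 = ((0 16 9 11 12))^4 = (0 12 11 9 16)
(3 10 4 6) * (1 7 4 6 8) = (1 7 4 8)(3 10 6) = [0, 7, 2, 10, 8, 5, 3, 4, 1, 9, 6]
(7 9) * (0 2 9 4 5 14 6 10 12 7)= (0 2 9)(4 5 14 6 10 12 7)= [2, 1, 9, 3, 5, 14, 10, 4, 8, 0, 12, 11, 7, 13, 6]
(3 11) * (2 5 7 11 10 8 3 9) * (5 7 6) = (2 7 11 9)(3 10 8)(5 6) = [0, 1, 7, 10, 4, 6, 5, 11, 3, 2, 8, 9]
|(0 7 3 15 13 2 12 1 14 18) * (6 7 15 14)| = 11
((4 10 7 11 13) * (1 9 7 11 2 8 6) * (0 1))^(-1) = (0 6 8 2 7 9 1)(4 13 11 10) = ((0 1 9 7 2 8 6)(4 10 11 13))^(-1)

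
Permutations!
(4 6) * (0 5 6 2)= [5, 1, 0, 3, 2, 6, 4]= (0 5 6 4 2)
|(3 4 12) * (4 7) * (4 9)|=|(3 7 9 4 12)|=5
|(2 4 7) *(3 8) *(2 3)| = |(2 4 7 3 8)| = 5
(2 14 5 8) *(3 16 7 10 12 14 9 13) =(2 9 13 3 16 7 10 12 14 5 8) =[0, 1, 9, 16, 4, 8, 6, 10, 2, 13, 12, 11, 14, 3, 5, 15, 7]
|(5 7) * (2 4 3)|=|(2 4 3)(5 7)|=6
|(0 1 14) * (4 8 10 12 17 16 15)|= |(0 1 14)(4 8 10 12 17 16 15)|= 21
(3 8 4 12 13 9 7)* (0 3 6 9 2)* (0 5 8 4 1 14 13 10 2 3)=(1 14 13 3 4 12 10 2 5 8)(6 9 7)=[0, 14, 5, 4, 12, 8, 9, 6, 1, 7, 2, 11, 10, 3, 13]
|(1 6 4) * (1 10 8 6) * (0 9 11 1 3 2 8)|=10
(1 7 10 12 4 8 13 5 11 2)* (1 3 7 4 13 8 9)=(1 4 9)(2 3 7 10 12 13 5 11)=[0, 4, 3, 7, 9, 11, 6, 10, 8, 1, 12, 2, 13, 5]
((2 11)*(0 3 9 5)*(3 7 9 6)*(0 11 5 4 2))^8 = (0 7 9 4 2 5 11)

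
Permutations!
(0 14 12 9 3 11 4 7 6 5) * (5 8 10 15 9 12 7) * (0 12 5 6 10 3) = [14, 1, 2, 11, 6, 12, 8, 10, 3, 0, 15, 4, 5, 13, 7, 9] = (0 14 7 10 15 9)(3 11 4 6 8)(5 12)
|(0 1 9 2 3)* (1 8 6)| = |(0 8 6 1 9 2 3)| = 7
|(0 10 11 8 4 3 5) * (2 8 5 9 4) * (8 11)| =6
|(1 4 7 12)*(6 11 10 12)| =|(1 4 7 6 11 10 12)| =7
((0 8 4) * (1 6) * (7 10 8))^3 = (0 8 7 4 10)(1 6)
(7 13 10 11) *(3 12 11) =[0, 1, 2, 12, 4, 5, 6, 13, 8, 9, 3, 7, 11, 10] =(3 12 11 7 13 10)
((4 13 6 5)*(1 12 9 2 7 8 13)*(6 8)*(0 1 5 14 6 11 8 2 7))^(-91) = (0 2 13 8 11 7 9 12 1)(4 5)(6 14) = ((0 1 12 9 7 11 8 13 2)(4 5)(6 14))^(-91)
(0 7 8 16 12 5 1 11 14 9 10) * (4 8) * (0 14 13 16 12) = (0 7 4 8 12 5 1 11 13 16)(9 10 14) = [7, 11, 2, 3, 8, 1, 6, 4, 12, 10, 14, 13, 5, 16, 9, 15, 0]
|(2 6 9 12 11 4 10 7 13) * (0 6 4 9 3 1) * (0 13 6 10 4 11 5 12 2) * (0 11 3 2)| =|(0 10 7 6 2 3 1 13 11 9)(5 12)| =10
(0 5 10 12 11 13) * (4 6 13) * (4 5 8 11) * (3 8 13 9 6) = (0 13)(3 8 11 5 10 12 4)(6 9) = [13, 1, 2, 8, 3, 10, 9, 7, 11, 6, 12, 5, 4, 0]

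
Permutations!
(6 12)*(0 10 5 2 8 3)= [10, 1, 8, 0, 4, 2, 12, 7, 3, 9, 5, 11, 6]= (0 10 5 2 8 3)(6 12)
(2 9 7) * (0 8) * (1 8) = (0 1 8)(2 9 7) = [1, 8, 9, 3, 4, 5, 6, 2, 0, 7]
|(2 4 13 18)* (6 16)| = |(2 4 13 18)(6 16)| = 4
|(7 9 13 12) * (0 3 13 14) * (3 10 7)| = 15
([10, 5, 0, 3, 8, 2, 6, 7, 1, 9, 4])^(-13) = [10, 5, 0, 3, 8, 2, 6, 7, 1, 9, 4]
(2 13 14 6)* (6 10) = (2 13 14 10 6) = [0, 1, 13, 3, 4, 5, 2, 7, 8, 9, 6, 11, 12, 14, 10]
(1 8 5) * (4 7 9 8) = (1 4 7 9 8 5) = [0, 4, 2, 3, 7, 1, 6, 9, 5, 8]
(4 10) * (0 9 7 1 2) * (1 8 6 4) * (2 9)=(0 2)(1 9 7 8 6 4 10)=[2, 9, 0, 3, 10, 5, 4, 8, 6, 7, 1]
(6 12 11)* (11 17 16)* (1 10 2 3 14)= (1 10 2 3 14)(6 12 17 16 11)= [0, 10, 3, 14, 4, 5, 12, 7, 8, 9, 2, 6, 17, 13, 1, 15, 11, 16]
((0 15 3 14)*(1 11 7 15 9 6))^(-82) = (0 14 3 15 7 11 1 6 9) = ((0 9 6 1 11 7 15 3 14))^(-82)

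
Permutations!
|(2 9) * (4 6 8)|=|(2 9)(4 6 8)|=6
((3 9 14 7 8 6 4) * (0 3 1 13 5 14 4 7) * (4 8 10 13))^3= ((0 3 9 8 6 7 10 13 5 14)(1 4))^3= (0 8 10 14 9 7 5 3 6 13)(1 4)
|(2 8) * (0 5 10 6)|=|(0 5 10 6)(2 8)|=4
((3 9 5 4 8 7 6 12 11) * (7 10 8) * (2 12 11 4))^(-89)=(2 12 4 7 6 11 3 9 5)(8 10)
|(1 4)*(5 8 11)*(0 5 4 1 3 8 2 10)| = |(0 5 2 10)(3 8 11 4)| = 4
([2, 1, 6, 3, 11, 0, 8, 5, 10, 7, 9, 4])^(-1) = (0 5 7 9 10 8 6 2)(4 11)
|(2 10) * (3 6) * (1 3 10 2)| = |(1 3 6 10)| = 4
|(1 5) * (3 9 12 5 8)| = 6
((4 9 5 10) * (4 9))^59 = ((5 10 9))^59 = (5 9 10)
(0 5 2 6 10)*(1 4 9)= (0 5 2 6 10)(1 4 9)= [5, 4, 6, 3, 9, 2, 10, 7, 8, 1, 0]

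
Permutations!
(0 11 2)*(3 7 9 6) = [11, 1, 0, 7, 4, 5, 3, 9, 8, 6, 10, 2] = (0 11 2)(3 7 9 6)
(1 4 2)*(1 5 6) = [0, 4, 5, 3, 2, 6, 1] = (1 4 2 5 6)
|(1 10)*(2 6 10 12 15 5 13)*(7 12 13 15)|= |(1 13 2 6 10)(5 15)(7 12)|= 10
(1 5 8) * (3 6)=[0, 5, 2, 6, 4, 8, 3, 7, 1]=(1 5 8)(3 6)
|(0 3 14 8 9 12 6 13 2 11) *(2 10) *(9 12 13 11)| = 28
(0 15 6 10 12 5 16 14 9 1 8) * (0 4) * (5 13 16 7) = [15, 8, 2, 3, 0, 7, 10, 5, 4, 1, 12, 11, 13, 16, 9, 6, 14] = (0 15 6 10 12 13 16 14 9 1 8 4)(5 7)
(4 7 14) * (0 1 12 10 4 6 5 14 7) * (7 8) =(0 1 12 10 4)(5 14 6)(7 8) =[1, 12, 2, 3, 0, 14, 5, 8, 7, 9, 4, 11, 10, 13, 6]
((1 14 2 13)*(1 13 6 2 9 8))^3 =((1 14 9 8)(2 6))^3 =(1 8 9 14)(2 6)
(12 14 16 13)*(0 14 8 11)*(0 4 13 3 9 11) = (0 14 16 3 9 11 4 13 12 8) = [14, 1, 2, 9, 13, 5, 6, 7, 0, 11, 10, 4, 8, 12, 16, 15, 3]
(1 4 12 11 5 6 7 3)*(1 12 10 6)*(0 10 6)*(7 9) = (0 10)(1 4 6 9 7 3 12 11 5) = [10, 4, 2, 12, 6, 1, 9, 3, 8, 7, 0, 5, 11]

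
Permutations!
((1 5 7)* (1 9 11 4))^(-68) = ((1 5 7 9 11 4))^(-68) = (1 11 7)(4 9 5)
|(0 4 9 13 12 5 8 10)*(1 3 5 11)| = 11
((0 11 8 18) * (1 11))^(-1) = (0 18 8 11 1)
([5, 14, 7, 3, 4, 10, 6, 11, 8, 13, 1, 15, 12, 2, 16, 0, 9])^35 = [15, 10, 13, 3, 4, 0, 6, 2, 8, 16, 5, 7, 12, 9, 1, 11, 14]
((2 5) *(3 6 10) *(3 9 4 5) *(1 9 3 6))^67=(1 5 10 9 2 3 4 6)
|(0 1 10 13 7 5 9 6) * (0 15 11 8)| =11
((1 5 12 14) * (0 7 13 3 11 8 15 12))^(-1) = (0 5 1 14 12 15 8 11 3 13 7) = ((0 7 13 3 11 8 15 12 14 1 5))^(-1)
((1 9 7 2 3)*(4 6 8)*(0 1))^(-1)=(0 3 2 7 9 1)(4 8 6)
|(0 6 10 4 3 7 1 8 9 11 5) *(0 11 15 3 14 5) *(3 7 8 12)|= 7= |(0 6 10 4 14 5 11)(1 12 3 8 9 15 7)|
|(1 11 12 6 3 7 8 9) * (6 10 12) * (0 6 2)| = |(0 6 3 7 8 9 1 11 2)(10 12)| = 18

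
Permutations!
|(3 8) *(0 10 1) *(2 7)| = 6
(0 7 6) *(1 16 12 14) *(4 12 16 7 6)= (16)(0 6)(1 7 4 12 14)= [6, 7, 2, 3, 12, 5, 0, 4, 8, 9, 10, 11, 14, 13, 1, 15, 16]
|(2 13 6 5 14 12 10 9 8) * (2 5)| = 6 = |(2 13 6)(5 14 12 10 9 8)|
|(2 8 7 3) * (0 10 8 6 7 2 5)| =|(0 10 8 2 6 7 3 5)| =8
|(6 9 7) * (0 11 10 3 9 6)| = |(0 11 10 3 9 7)| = 6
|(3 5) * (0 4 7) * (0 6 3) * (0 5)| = |(0 4 7 6 3)| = 5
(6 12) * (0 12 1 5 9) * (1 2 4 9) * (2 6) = [12, 5, 4, 3, 9, 1, 6, 7, 8, 0, 10, 11, 2] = (0 12 2 4 9)(1 5)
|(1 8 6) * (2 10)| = |(1 8 6)(2 10)| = 6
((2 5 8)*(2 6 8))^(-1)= ((2 5)(6 8))^(-1)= (2 5)(6 8)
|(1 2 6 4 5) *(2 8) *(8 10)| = 7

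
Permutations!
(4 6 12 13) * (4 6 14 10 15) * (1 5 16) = (1 5 16)(4 14 10 15)(6 12 13) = [0, 5, 2, 3, 14, 16, 12, 7, 8, 9, 15, 11, 13, 6, 10, 4, 1]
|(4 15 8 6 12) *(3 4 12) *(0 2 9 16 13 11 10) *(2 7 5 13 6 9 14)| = |(0 7 5 13 11 10)(2 14)(3 4 15 8 9 16 6)| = 42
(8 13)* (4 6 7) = (4 6 7)(8 13) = [0, 1, 2, 3, 6, 5, 7, 4, 13, 9, 10, 11, 12, 8]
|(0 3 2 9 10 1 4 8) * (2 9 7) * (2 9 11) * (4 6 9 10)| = 11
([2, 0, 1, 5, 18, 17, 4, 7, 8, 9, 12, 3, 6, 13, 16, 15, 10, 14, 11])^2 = (0 1 2)(3 17 16 12 4 11 5 14 10 6 18)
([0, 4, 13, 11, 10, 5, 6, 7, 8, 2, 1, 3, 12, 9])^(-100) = [0, 10, 9, 3, 1, 5, 6, 7, 8, 13, 4, 11, 12, 2]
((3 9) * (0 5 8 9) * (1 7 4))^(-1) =(0 3 9 8 5)(1 4 7)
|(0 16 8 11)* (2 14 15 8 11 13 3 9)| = 21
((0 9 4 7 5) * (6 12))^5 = ((0 9 4 7 5)(6 12))^5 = (6 12)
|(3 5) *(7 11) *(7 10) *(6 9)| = 6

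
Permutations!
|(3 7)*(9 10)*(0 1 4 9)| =10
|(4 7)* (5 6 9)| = 6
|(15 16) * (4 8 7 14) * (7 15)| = |(4 8 15 16 7 14)| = 6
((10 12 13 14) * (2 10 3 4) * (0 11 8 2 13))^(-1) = ((0 11 8 2 10 12)(3 4 13 14))^(-1) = (0 12 10 2 8 11)(3 14 13 4)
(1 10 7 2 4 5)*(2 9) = (1 10 7 9 2 4 5) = [0, 10, 4, 3, 5, 1, 6, 9, 8, 2, 7]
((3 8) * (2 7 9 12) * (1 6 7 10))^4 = ((1 6 7 9 12 2 10)(3 8))^4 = (1 12 6 2 7 10 9)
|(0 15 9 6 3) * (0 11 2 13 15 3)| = 8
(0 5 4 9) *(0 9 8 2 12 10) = (0 5 4 8 2 12 10) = [5, 1, 12, 3, 8, 4, 6, 7, 2, 9, 0, 11, 10]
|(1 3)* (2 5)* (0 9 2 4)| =10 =|(0 9 2 5 4)(1 3)|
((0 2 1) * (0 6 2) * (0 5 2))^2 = ((0 5 2 1 6))^2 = (0 2 6 5 1)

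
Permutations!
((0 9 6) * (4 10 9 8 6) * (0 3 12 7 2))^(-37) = ((0 8 6 3 12 7 2)(4 10 9))^(-37) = (0 7 3 8 2 12 6)(4 9 10)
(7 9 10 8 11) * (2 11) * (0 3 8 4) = (0 3 8 2 11 7 9 10 4) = [3, 1, 11, 8, 0, 5, 6, 9, 2, 10, 4, 7]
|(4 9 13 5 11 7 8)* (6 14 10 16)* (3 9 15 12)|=20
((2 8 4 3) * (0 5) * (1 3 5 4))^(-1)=((0 4 5)(1 3 2 8))^(-1)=(0 5 4)(1 8 2 3)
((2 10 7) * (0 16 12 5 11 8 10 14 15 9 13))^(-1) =(0 13 9 15 14 2 7 10 8 11 5 12 16)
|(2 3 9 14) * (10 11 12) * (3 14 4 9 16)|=|(2 14)(3 16)(4 9)(10 11 12)|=6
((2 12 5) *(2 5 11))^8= (2 11 12)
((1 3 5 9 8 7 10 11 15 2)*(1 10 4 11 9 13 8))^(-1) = (1 9 10 2 15 11 4 7 8 13 5 3)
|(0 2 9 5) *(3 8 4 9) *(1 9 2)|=4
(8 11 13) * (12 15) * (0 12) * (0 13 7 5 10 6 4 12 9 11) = [9, 1, 2, 3, 12, 10, 4, 5, 0, 11, 6, 7, 15, 8, 14, 13] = (0 9 11 7 5 10 6 4 12 15 13 8)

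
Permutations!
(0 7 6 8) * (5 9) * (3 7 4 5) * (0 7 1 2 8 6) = (0 4 5 9 3 1 2 8 7) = [4, 2, 8, 1, 5, 9, 6, 0, 7, 3]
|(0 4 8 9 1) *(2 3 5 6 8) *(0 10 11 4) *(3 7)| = 11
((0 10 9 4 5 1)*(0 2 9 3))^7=(0 10 3)(1 9 5 2 4)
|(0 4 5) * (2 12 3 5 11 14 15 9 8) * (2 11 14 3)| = 18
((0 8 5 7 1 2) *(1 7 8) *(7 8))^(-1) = (0 2 1)(5 8 7)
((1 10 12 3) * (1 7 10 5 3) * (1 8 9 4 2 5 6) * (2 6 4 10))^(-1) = (1 6 4)(2 7 3 5)(8 12 10 9)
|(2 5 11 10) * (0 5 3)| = |(0 5 11 10 2 3)| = 6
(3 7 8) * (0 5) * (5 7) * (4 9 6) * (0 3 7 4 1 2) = (0 4 9 6 1 2)(3 5)(7 8) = [4, 2, 0, 5, 9, 3, 1, 8, 7, 6]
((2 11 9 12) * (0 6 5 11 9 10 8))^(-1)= ((0 6 5 11 10 8)(2 9 12))^(-1)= (0 8 10 11 5 6)(2 12 9)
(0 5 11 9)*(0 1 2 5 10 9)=(0 10 9 1 2 5 11)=[10, 2, 5, 3, 4, 11, 6, 7, 8, 1, 9, 0]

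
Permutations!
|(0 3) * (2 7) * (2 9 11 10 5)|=|(0 3)(2 7 9 11 10 5)|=6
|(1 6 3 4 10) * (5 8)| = |(1 6 3 4 10)(5 8)| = 10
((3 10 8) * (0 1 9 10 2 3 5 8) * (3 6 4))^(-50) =(0 9)(1 10)(2 4)(3 6)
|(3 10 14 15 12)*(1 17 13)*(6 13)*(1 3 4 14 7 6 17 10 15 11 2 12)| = |(17)(1 10 7 6 13 3 15)(2 12 4 14 11)| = 35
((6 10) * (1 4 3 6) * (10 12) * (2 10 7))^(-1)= ((1 4 3 6 12 7 2 10))^(-1)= (1 10 2 7 12 6 3 4)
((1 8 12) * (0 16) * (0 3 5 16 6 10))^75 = ((0 6 10)(1 8 12)(3 5 16))^75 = (16)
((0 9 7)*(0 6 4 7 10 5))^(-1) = ((0 9 10 5)(4 7 6))^(-1) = (0 5 10 9)(4 6 7)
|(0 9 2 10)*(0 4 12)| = 6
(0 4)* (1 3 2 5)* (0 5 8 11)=[4, 3, 8, 2, 5, 1, 6, 7, 11, 9, 10, 0]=(0 4 5 1 3 2 8 11)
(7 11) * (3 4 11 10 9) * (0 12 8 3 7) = (0 12 8 3 4 11)(7 10 9) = [12, 1, 2, 4, 11, 5, 6, 10, 3, 7, 9, 0, 8]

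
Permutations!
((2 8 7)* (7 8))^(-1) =((8)(2 7))^(-1) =(8)(2 7)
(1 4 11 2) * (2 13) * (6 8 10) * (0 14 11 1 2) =(0 14 11 13)(1 4)(6 8 10) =[14, 4, 2, 3, 1, 5, 8, 7, 10, 9, 6, 13, 12, 0, 11]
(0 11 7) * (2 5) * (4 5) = (0 11 7)(2 4 5) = [11, 1, 4, 3, 5, 2, 6, 0, 8, 9, 10, 7]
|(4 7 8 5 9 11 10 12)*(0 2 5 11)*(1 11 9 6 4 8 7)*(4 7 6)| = |(0 2 5 4 1 11 10 12 8 9)(6 7)| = 10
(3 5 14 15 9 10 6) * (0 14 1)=(0 14 15 9 10 6 3 5 1)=[14, 0, 2, 5, 4, 1, 3, 7, 8, 10, 6, 11, 12, 13, 15, 9]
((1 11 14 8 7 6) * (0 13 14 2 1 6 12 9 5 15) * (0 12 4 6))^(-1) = (0 6 4 7 8 14 13)(1 2 11)(5 9 12 15) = ((0 13 14 8 7 4 6)(1 11 2)(5 15 12 9))^(-1)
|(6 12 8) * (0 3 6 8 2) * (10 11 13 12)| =|(0 3 6 10 11 13 12 2)| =8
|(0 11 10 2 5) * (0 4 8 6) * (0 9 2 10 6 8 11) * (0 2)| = 7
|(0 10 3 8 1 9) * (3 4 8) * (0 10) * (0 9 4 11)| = |(0 9 10 11)(1 4 8)| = 12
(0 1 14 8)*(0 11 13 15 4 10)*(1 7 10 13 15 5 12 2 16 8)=[7, 14, 16, 3, 13, 12, 6, 10, 11, 9, 0, 15, 2, 5, 1, 4, 8]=(0 7 10)(1 14)(2 16 8 11 15 4 13 5 12)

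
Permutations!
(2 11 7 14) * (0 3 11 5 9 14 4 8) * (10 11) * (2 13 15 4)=(0 3 10 11 7 2 5 9 14 13 15 4 8)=[3, 1, 5, 10, 8, 9, 6, 2, 0, 14, 11, 7, 12, 15, 13, 4]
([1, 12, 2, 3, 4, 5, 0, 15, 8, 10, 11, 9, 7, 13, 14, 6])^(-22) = (0 12 15)(1 7 6)(9 11 10)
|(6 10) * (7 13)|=2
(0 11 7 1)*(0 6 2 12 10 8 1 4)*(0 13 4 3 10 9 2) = (0 11 7 3 10 8 1 6)(2 12 9)(4 13) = [11, 6, 12, 10, 13, 5, 0, 3, 1, 2, 8, 7, 9, 4]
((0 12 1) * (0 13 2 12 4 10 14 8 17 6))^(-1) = (0 6 17 8 14 10 4)(1 12 2 13)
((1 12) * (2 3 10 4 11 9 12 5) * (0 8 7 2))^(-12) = (12)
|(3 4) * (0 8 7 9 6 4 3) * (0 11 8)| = 6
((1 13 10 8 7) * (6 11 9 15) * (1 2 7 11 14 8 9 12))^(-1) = (1 12 11 8 14 6 15 9 10 13)(2 7)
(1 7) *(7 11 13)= (1 11 13 7)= [0, 11, 2, 3, 4, 5, 6, 1, 8, 9, 10, 13, 12, 7]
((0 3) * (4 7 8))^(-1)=(0 3)(4 8 7)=((0 3)(4 7 8))^(-1)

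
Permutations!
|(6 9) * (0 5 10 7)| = 4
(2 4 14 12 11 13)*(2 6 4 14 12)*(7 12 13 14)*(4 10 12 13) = [0, 1, 7, 3, 4, 5, 10, 13, 8, 9, 12, 14, 11, 6, 2] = (2 7 13 6 10 12 11 14)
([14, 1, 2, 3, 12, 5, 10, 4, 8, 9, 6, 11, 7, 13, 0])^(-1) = [14, 1, 2, 3, 7, 5, 10, 12, 8, 9, 6, 11, 4, 13, 0]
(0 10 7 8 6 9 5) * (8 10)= (0 8 6 9 5)(7 10)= [8, 1, 2, 3, 4, 0, 9, 10, 6, 5, 7]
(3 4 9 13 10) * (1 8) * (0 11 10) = [11, 8, 2, 4, 9, 5, 6, 7, 1, 13, 3, 10, 12, 0] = (0 11 10 3 4 9 13)(1 8)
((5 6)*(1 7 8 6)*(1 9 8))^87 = ((1 7)(5 9 8 6))^87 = (1 7)(5 6 8 9)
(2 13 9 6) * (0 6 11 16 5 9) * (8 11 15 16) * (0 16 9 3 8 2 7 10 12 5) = (0 6 7 10 12 5 3 8 11 2 13 16)(9 15) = [6, 1, 13, 8, 4, 3, 7, 10, 11, 15, 12, 2, 5, 16, 14, 9, 0]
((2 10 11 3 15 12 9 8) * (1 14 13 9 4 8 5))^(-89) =(1 14 13 9 5)(2 8 4 12 15 3 11 10)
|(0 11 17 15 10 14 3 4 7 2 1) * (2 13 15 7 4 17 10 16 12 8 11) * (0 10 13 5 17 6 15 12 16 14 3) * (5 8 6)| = 15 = |(0 2 1 10 3 5 17 7 8 11 13 12 6 15 14)|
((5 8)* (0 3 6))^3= (5 8)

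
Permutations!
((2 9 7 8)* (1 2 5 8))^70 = ((1 2 9 7)(5 8))^70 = (1 9)(2 7)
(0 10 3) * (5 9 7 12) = (0 10 3)(5 9 7 12) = [10, 1, 2, 0, 4, 9, 6, 12, 8, 7, 3, 11, 5]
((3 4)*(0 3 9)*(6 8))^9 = (0 3 4 9)(6 8)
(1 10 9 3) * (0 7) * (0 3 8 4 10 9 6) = (0 7 3 1 9 8 4 10 6) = [7, 9, 2, 1, 10, 5, 0, 3, 4, 8, 6]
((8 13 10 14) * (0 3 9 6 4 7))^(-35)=(0 3 9 6 4 7)(8 13 10 14)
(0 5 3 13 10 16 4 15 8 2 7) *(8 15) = (0 5 3 13 10 16 4 8 2 7) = [5, 1, 7, 13, 8, 3, 6, 0, 2, 9, 16, 11, 12, 10, 14, 15, 4]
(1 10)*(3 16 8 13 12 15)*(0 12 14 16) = (0 12 15 3)(1 10)(8 13 14 16) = [12, 10, 2, 0, 4, 5, 6, 7, 13, 9, 1, 11, 15, 14, 16, 3, 8]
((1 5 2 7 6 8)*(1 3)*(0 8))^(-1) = ((0 8 3 1 5 2 7 6))^(-1) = (0 6 7 2 5 1 3 8)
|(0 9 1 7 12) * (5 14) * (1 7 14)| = 12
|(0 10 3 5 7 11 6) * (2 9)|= |(0 10 3 5 7 11 6)(2 9)|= 14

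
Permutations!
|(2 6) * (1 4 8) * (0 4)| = 4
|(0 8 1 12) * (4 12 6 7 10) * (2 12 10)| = 14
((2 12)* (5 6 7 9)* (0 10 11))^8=((0 10 11)(2 12)(5 6 7 9))^8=(12)(0 11 10)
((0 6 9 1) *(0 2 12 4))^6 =(0 4 12 2 1 9 6)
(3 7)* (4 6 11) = (3 7)(4 6 11) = [0, 1, 2, 7, 6, 5, 11, 3, 8, 9, 10, 4]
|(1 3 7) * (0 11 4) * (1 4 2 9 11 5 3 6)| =30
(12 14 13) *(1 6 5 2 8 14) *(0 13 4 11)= (0 13 12 1 6 5 2 8 14 4 11)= [13, 6, 8, 3, 11, 2, 5, 7, 14, 9, 10, 0, 1, 12, 4]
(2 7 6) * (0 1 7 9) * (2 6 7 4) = [1, 4, 9, 3, 2, 5, 6, 7, 8, 0] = (0 1 4 2 9)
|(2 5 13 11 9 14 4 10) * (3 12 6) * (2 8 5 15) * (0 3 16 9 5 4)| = |(0 3 12 6 16 9 14)(2 15)(4 10 8)(5 13 11)| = 42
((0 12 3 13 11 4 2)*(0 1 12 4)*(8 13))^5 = (0 3 4 8 2 13 1 11 12)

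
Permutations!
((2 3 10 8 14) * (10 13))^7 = (2 3 13 10 8 14)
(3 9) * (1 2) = (1 2)(3 9) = [0, 2, 1, 9, 4, 5, 6, 7, 8, 3]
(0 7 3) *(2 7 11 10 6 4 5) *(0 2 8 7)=(0 11 10 6 4 5 8 7 3 2)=[11, 1, 0, 2, 5, 8, 4, 3, 7, 9, 6, 10]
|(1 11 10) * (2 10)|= 4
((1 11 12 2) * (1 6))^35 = (12) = ((1 11 12 2 6))^35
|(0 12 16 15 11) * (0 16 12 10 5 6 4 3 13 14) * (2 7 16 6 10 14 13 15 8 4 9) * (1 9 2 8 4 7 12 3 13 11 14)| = 30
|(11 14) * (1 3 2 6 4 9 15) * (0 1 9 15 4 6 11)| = |(0 1 3 2 11 14)(4 15 9)| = 6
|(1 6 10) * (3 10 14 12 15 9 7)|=|(1 6 14 12 15 9 7 3 10)|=9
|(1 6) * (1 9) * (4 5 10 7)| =|(1 6 9)(4 5 10 7)| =12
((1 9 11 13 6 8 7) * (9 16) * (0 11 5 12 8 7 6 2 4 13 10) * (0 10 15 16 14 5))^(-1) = (0 9 16 15 11)(1 7 6 8 12 5 14)(2 13 4)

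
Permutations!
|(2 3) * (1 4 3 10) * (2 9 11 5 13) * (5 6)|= |(1 4 3 9 11 6 5 13 2 10)|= 10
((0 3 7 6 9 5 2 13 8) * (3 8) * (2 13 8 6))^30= (0 5 7)(2 6 13)(3 8 9)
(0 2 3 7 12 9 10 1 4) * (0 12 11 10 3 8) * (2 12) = (0 12 9 3 7 11 10 1 4 2 8) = [12, 4, 8, 7, 2, 5, 6, 11, 0, 3, 1, 10, 9]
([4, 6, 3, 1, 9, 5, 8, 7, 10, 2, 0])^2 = [9, 8, 1, 6, 2, 5, 10, 7, 0, 3, 4]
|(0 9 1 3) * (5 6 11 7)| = 4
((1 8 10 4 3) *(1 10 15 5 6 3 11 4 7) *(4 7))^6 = ((1 8 15 5 6 3 10 4 11 7))^6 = (1 10 15 11 6)(3 8 4 5 7)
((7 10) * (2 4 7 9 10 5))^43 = (2 5 7 4)(9 10)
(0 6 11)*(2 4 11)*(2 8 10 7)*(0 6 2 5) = (0 2 4 11 6 8 10 7 5) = [2, 1, 4, 3, 11, 0, 8, 5, 10, 9, 7, 6]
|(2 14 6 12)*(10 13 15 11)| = |(2 14 6 12)(10 13 15 11)| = 4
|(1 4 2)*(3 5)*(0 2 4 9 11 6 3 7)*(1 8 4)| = 11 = |(0 2 8 4 1 9 11 6 3 5 7)|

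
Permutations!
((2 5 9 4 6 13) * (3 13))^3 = ((2 5 9 4 6 3 13))^3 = (2 4 13 9 3 5 6)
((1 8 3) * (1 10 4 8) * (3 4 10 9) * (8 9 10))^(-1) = (3 9 4 8 10)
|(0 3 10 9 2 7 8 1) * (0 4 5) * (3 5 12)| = 18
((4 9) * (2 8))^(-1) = ((2 8)(4 9))^(-1) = (2 8)(4 9)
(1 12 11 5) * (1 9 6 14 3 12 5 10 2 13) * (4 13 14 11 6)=(1 5 9 4 13)(2 14 3 12 6 11 10)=[0, 5, 14, 12, 13, 9, 11, 7, 8, 4, 2, 10, 6, 1, 3]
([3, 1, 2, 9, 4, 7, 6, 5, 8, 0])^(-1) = (0 9 3)(5 7)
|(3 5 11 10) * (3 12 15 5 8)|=|(3 8)(5 11 10 12 15)|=10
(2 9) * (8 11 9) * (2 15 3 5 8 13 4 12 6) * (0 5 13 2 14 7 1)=(0 5 8 11 9 15 3 13 4 12 6 14 7 1)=[5, 0, 2, 13, 12, 8, 14, 1, 11, 15, 10, 9, 6, 4, 7, 3]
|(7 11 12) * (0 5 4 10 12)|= |(0 5 4 10 12 7 11)|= 7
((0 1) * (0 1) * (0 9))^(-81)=((0 9))^(-81)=(0 9)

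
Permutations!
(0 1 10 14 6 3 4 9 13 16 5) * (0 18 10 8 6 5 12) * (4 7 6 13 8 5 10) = [1, 5, 2, 7, 9, 18, 3, 6, 13, 8, 14, 11, 0, 16, 10, 15, 12, 17, 4] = (0 1 5 18 4 9 8 13 16 12)(3 7 6)(10 14)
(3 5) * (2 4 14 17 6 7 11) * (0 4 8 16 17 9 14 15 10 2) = (0 4 15 10 2 8 16 17 6 7 11)(3 5)(9 14) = [4, 1, 8, 5, 15, 3, 7, 11, 16, 14, 2, 0, 12, 13, 9, 10, 17, 6]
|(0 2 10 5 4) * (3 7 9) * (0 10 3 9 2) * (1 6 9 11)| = |(1 6 9 11)(2 3 7)(4 10 5)| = 12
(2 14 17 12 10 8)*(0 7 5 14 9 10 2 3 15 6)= (0 7 5 14 17 12 2 9 10 8 3 15 6)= [7, 1, 9, 15, 4, 14, 0, 5, 3, 10, 8, 11, 2, 13, 17, 6, 16, 12]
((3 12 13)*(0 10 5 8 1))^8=(0 8 10 1 5)(3 13 12)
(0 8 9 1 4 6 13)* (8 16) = [16, 4, 2, 3, 6, 5, 13, 7, 9, 1, 10, 11, 12, 0, 14, 15, 8] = (0 16 8 9 1 4 6 13)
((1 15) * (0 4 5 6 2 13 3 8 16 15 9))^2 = ((0 4 5 6 2 13 3 8 16 15 1 9))^2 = (0 5 2 3 16 1)(4 6 13 8 15 9)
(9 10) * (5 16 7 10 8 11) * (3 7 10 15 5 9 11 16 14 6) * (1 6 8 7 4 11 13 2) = [0, 6, 1, 4, 11, 14, 3, 15, 16, 7, 13, 9, 12, 2, 8, 5, 10] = (1 6 3 4 11 9 7 15 5 14 8 16 10 13 2)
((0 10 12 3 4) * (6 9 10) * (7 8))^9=(0 9 12 4 6 10 3)(7 8)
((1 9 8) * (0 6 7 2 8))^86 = ((0 6 7 2 8 1 9))^86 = (0 7 8 9 6 2 1)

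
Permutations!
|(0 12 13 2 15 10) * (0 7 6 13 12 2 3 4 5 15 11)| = |(0 2 11)(3 4 5 15 10 7 6 13)| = 24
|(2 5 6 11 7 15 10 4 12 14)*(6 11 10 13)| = 11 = |(2 5 11 7 15 13 6 10 4 12 14)|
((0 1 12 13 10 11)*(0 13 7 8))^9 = ((0 1 12 7 8)(10 11 13))^9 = (13)(0 8 7 12 1)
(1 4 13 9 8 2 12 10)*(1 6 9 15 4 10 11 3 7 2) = (1 10 6 9 8)(2 12 11 3 7)(4 13 15) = [0, 10, 12, 7, 13, 5, 9, 2, 1, 8, 6, 3, 11, 15, 14, 4]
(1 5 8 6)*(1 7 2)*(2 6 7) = (1 5 8 7 6 2) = [0, 5, 1, 3, 4, 8, 2, 6, 7]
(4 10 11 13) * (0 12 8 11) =(0 12 8 11 13 4 10) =[12, 1, 2, 3, 10, 5, 6, 7, 11, 9, 0, 13, 8, 4]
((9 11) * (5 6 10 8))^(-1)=(5 8 10 6)(9 11)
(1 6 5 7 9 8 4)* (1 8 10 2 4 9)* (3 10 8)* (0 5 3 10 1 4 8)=(0 5 7 4 10 2 8 9)(1 6 3)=[5, 6, 8, 1, 10, 7, 3, 4, 9, 0, 2]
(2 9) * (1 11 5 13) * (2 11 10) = (1 10 2 9 11 5 13) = [0, 10, 9, 3, 4, 13, 6, 7, 8, 11, 2, 5, 12, 1]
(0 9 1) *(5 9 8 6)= (0 8 6 5 9 1)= [8, 0, 2, 3, 4, 9, 5, 7, 6, 1]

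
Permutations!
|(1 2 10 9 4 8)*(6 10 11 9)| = 6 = |(1 2 11 9 4 8)(6 10)|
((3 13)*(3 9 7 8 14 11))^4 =(3 8 13 14 9 11 7)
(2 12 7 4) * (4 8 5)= (2 12 7 8 5 4)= [0, 1, 12, 3, 2, 4, 6, 8, 5, 9, 10, 11, 7]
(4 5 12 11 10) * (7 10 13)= [0, 1, 2, 3, 5, 12, 6, 10, 8, 9, 4, 13, 11, 7]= (4 5 12 11 13 7 10)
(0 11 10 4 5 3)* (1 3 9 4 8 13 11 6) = (0 6 1 3)(4 5 9)(8 13 11 10) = [6, 3, 2, 0, 5, 9, 1, 7, 13, 4, 8, 10, 12, 11]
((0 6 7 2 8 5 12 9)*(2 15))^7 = ((0 6 7 15 2 8 5 12 9))^7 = (0 12 8 15 6 9 5 2 7)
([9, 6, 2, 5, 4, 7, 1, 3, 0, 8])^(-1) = (0 8 9)(1 6)(3 7 5)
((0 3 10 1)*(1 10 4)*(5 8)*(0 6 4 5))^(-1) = (10)(0 8 5 3)(1 4 6)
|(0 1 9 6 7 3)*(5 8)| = 6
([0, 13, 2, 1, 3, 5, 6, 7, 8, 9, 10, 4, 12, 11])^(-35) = (13)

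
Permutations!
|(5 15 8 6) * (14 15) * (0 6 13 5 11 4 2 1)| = 30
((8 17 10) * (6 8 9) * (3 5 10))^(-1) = (3 17 8 6 9 10 5)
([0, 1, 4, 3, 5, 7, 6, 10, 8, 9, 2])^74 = (2 10 7 5 4)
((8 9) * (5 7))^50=((5 7)(8 9))^50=(9)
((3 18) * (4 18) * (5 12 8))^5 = (3 18 4)(5 8 12)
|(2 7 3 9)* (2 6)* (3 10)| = 6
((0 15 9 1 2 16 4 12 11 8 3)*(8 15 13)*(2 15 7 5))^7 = (16)(0 3 8 13)(1 15 9)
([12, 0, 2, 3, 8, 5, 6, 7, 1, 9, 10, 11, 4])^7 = [4, 12, 2, 3, 1, 5, 6, 7, 0, 9, 10, 11, 8]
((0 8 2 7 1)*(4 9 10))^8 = (0 7 8 1 2)(4 10 9)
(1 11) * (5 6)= (1 11)(5 6)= [0, 11, 2, 3, 4, 6, 5, 7, 8, 9, 10, 1]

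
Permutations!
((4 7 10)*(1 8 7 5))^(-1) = ((1 8 7 10 4 5))^(-1) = (1 5 4 10 7 8)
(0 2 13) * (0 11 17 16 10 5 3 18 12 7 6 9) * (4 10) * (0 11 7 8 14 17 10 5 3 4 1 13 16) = [2, 13, 16, 18, 5, 4, 9, 6, 14, 11, 3, 10, 8, 7, 17, 15, 1, 0, 12] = (0 2 16 1 13 7 6 9 11 10 3 18 12 8 14 17)(4 5)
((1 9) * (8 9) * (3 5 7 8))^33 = ((1 3 5 7 8 9))^33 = (1 7)(3 8)(5 9)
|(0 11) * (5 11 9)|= |(0 9 5 11)|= 4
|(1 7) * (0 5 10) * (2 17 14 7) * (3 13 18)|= |(0 5 10)(1 2 17 14 7)(3 13 18)|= 15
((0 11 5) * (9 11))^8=((0 9 11 5))^8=(11)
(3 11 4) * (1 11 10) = (1 11 4 3 10) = [0, 11, 2, 10, 3, 5, 6, 7, 8, 9, 1, 4]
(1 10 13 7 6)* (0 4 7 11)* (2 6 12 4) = (0 2 6 1 10 13 11)(4 7 12) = [2, 10, 6, 3, 7, 5, 1, 12, 8, 9, 13, 0, 4, 11]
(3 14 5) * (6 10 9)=(3 14 5)(6 10 9)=[0, 1, 2, 14, 4, 3, 10, 7, 8, 6, 9, 11, 12, 13, 5]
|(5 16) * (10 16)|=|(5 10 16)|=3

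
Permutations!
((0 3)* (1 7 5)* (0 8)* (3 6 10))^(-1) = (0 8 3 10 6)(1 5 7)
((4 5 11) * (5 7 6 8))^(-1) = (4 11 5 8 6 7) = ((4 7 6 8 5 11))^(-1)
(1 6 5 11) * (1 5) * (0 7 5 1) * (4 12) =(0 7 5 11 1 6)(4 12) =[7, 6, 2, 3, 12, 11, 0, 5, 8, 9, 10, 1, 4]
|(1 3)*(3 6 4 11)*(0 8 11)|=7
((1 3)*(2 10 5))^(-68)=((1 3)(2 10 5))^(-68)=(2 10 5)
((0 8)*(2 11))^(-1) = (0 8)(2 11) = ((0 8)(2 11))^(-1)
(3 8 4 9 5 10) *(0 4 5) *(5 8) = (0 4 9)(3 5 10) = [4, 1, 2, 5, 9, 10, 6, 7, 8, 0, 3]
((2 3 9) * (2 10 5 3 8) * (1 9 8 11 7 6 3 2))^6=(1 7 10 3 2)(5 8 11 9 6)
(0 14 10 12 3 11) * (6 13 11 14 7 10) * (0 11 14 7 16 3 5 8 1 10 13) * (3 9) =(0 16 9 3 7 13 14 6)(1 10 12 5 8) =[16, 10, 2, 7, 4, 8, 0, 13, 1, 3, 12, 11, 5, 14, 6, 15, 9]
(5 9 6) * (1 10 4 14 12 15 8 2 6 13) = [0, 10, 6, 3, 14, 9, 5, 7, 2, 13, 4, 11, 15, 1, 12, 8] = (1 10 4 14 12 15 8 2 6 5 9 13)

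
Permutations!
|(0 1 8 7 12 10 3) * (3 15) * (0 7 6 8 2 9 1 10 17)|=|(0 10 15 3 7 12 17)(1 2 9)(6 8)|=42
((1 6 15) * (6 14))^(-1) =(1 15 6 14)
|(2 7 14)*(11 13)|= |(2 7 14)(11 13)|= 6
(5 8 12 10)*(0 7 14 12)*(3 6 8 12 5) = (0 7 14 5 12 10 3 6 8) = [7, 1, 2, 6, 4, 12, 8, 14, 0, 9, 3, 11, 10, 13, 5]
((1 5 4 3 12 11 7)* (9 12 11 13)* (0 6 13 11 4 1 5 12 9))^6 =((0 6 13)(1 12 11 7 5)(3 4))^6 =(13)(1 12 11 7 5)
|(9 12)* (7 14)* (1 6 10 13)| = 4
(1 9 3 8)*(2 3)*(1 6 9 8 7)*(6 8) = (1 6 9 2 3 7) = [0, 6, 3, 7, 4, 5, 9, 1, 8, 2]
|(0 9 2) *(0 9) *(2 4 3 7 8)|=6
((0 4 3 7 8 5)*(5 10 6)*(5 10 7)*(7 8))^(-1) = ((0 4 3 5)(6 10))^(-1) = (0 5 3 4)(6 10)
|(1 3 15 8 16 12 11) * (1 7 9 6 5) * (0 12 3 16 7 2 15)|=|(0 12 11 2 15 8 7 9 6 5 1 16 3)|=13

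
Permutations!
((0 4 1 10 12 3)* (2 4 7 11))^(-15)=((0 7 11 2 4 1 10 12 3))^(-15)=(0 2 10)(1 3 11)(4 12 7)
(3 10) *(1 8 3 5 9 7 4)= [0, 8, 2, 10, 1, 9, 6, 4, 3, 7, 5]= (1 8 3 10 5 9 7 4)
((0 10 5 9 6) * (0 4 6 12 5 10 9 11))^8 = (0 5 9 11 12)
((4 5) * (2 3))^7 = ((2 3)(4 5))^7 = (2 3)(4 5)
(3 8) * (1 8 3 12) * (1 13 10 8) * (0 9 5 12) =(0 9 5 12 13 10 8) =[9, 1, 2, 3, 4, 12, 6, 7, 0, 5, 8, 11, 13, 10]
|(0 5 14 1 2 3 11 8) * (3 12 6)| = 10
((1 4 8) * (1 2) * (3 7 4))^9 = ((1 3 7 4 8 2))^9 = (1 4)(2 7)(3 8)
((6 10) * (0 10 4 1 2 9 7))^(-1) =(0 7 9 2 1 4 6 10)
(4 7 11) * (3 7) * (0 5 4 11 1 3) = (11)(0 5 4)(1 3 7) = [5, 3, 2, 7, 0, 4, 6, 1, 8, 9, 10, 11]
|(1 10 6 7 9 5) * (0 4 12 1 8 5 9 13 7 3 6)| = |(0 4 12 1 10)(3 6)(5 8)(7 13)| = 10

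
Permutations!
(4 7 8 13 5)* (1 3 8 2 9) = [0, 3, 9, 8, 7, 4, 6, 2, 13, 1, 10, 11, 12, 5] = (1 3 8 13 5 4 7 2 9)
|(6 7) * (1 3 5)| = |(1 3 5)(6 7)| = 6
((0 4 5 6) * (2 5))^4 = ((0 4 2 5 6))^4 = (0 6 5 2 4)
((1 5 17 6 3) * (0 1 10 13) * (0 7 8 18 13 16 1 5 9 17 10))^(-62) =(0 5 10 16 1 9 17 6 3)(7 18)(8 13)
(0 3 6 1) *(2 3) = [2, 0, 3, 6, 4, 5, 1] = (0 2 3 6 1)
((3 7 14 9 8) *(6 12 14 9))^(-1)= ((3 7 9 8)(6 12 14))^(-1)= (3 8 9 7)(6 14 12)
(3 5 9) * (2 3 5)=(2 3)(5 9)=[0, 1, 3, 2, 4, 9, 6, 7, 8, 5]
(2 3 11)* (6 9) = (2 3 11)(6 9) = [0, 1, 3, 11, 4, 5, 9, 7, 8, 6, 10, 2]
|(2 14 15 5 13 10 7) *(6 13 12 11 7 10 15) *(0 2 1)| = 11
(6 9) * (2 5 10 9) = [0, 1, 5, 3, 4, 10, 2, 7, 8, 6, 9] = (2 5 10 9 6)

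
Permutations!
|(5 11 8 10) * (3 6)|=4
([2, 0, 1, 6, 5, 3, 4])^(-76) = (6)(0 1 2)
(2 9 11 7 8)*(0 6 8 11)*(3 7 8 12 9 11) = (0 6 12 9)(2 11 8)(3 7) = [6, 1, 11, 7, 4, 5, 12, 3, 2, 0, 10, 8, 9]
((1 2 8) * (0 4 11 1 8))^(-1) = ((0 4 11 1 2))^(-1) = (0 2 1 11 4)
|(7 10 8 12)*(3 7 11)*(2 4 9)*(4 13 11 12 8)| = |(2 13 11 3 7 10 4 9)| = 8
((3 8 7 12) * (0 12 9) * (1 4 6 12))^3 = (0 6 8)(1 12 7)(3 9 4)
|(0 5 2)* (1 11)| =|(0 5 2)(1 11)| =6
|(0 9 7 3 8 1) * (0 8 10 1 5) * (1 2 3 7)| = 15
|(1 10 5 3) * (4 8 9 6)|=4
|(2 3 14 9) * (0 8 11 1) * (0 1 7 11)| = 4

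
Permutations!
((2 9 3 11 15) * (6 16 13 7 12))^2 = ((2 9 3 11 15)(6 16 13 7 12))^2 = (2 3 15 9 11)(6 13 12 16 7)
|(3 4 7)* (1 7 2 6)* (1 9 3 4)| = |(1 7 4 2 6 9 3)| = 7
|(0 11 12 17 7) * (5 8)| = 10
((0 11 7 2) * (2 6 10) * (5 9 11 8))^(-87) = (0 9 6)(2 5 7)(8 11 10)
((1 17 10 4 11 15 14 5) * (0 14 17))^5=(17)(0 14 5 1)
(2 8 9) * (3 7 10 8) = (2 3 7 10 8 9) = [0, 1, 3, 7, 4, 5, 6, 10, 9, 2, 8]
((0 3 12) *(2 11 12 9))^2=(0 9 11)(2 12 3)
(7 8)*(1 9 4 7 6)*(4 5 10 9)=(1 4 7 8 6)(5 10 9)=[0, 4, 2, 3, 7, 10, 1, 8, 6, 5, 9]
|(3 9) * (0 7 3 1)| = 5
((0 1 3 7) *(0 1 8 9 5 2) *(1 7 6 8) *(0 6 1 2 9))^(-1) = (0 8 6 2)(1 3)(5 9)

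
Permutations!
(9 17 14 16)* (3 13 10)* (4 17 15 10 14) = (3 13 14 16 9 15 10)(4 17) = [0, 1, 2, 13, 17, 5, 6, 7, 8, 15, 3, 11, 12, 14, 16, 10, 9, 4]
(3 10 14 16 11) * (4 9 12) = (3 10 14 16 11)(4 9 12) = [0, 1, 2, 10, 9, 5, 6, 7, 8, 12, 14, 3, 4, 13, 16, 15, 11]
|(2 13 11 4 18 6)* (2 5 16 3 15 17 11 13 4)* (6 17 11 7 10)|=12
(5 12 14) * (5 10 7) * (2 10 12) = [0, 1, 10, 3, 4, 2, 6, 5, 8, 9, 7, 11, 14, 13, 12] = (2 10 7 5)(12 14)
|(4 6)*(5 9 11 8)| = |(4 6)(5 9 11 8)| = 4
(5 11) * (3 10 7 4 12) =(3 10 7 4 12)(5 11) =[0, 1, 2, 10, 12, 11, 6, 4, 8, 9, 7, 5, 3]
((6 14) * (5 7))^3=(5 7)(6 14)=((5 7)(6 14))^3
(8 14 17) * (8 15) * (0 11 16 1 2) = (0 11 16 1 2)(8 14 17 15) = [11, 2, 0, 3, 4, 5, 6, 7, 14, 9, 10, 16, 12, 13, 17, 8, 1, 15]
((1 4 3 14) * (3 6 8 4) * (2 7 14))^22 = (1 2 14 3 7)(4 6 8)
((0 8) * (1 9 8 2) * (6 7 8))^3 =(0 9 8 1 7 2 6)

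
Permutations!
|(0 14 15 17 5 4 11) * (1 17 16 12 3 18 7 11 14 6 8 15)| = |(0 6 8 15 16 12 3 18 7 11)(1 17 5 4 14)| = 10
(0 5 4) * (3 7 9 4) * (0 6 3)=(0 5)(3 7 9 4 6)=[5, 1, 2, 7, 6, 0, 3, 9, 8, 4]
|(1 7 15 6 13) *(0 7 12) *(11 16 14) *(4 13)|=|(0 7 15 6 4 13 1 12)(11 16 14)|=24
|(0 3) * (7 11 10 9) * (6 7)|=10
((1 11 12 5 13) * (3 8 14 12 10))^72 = ((1 11 10 3 8 14 12 5 13))^72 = (14)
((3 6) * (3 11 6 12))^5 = (3 12)(6 11)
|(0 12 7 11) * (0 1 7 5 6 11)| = |(0 12 5 6 11 1 7)| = 7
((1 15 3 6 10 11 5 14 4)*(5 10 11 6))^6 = ((1 15 3 5 14 4)(6 11 10))^6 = (15)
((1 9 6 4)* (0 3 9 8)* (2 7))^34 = (0 8 1 4 6 9 3) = ((0 3 9 6 4 1 8)(2 7))^34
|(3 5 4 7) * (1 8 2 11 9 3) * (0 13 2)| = |(0 13 2 11 9 3 5 4 7 1 8)| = 11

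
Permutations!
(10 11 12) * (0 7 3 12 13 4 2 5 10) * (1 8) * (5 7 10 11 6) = (0 10 6 5 11 13 4 2 7 3 12)(1 8) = [10, 8, 7, 12, 2, 11, 5, 3, 1, 9, 6, 13, 0, 4]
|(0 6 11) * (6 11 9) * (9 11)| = 4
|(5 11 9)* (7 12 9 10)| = |(5 11 10 7 12 9)| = 6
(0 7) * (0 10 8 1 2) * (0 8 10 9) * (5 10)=(0 7 9)(1 2 8)(5 10)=[7, 2, 8, 3, 4, 10, 6, 9, 1, 0, 5]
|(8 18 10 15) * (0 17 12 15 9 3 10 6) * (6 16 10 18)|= |(0 17 12 15 8 6)(3 18 16 10 9)|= 30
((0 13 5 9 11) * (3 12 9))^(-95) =(0 3 11 5 9 13 12)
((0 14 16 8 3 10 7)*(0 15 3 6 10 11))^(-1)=(0 11 3 15 7 10 6 8 16 14)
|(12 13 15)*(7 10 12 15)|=|(15)(7 10 12 13)|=4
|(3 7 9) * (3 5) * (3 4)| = 5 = |(3 7 9 5 4)|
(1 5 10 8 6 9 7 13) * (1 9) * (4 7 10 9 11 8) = (1 5 9 10 4 7 13 11 8 6) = [0, 5, 2, 3, 7, 9, 1, 13, 6, 10, 4, 8, 12, 11]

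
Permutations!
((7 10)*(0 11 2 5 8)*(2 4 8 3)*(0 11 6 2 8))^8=((0 6 2 5 3 8 11 4)(7 10))^8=(11)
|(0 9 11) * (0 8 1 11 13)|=3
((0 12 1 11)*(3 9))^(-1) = (0 11 1 12)(3 9)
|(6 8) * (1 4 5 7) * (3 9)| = |(1 4 5 7)(3 9)(6 8)| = 4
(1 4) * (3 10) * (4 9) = (1 9 4)(3 10) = [0, 9, 2, 10, 1, 5, 6, 7, 8, 4, 3]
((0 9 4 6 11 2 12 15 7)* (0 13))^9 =(0 13 7 15 12 2 11 6 4 9)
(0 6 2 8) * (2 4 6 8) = (0 8)(4 6) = [8, 1, 2, 3, 6, 5, 4, 7, 0]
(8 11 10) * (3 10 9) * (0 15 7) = (0 15 7)(3 10 8 11 9) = [15, 1, 2, 10, 4, 5, 6, 0, 11, 3, 8, 9, 12, 13, 14, 7]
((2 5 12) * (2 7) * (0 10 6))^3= (2 7 12 5)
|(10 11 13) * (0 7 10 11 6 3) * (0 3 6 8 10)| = 2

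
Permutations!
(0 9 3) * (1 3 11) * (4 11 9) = (0 4 11 1 3) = [4, 3, 2, 0, 11, 5, 6, 7, 8, 9, 10, 1]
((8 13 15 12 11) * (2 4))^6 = (8 13 15 12 11) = ((2 4)(8 13 15 12 11))^6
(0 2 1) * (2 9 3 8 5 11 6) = (0 9 3 8 5 11 6 2 1) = [9, 0, 1, 8, 4, 11, 2, 7, 5, 3, 10, 6]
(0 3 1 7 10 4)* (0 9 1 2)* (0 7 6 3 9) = [9, 6, 7, 2, 0, 5, 3, 10, 8, 1, 4] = (0 9 1 6 3 2 7 10 4)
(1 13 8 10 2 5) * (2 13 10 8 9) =(1 10 13 9 2 5) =[0, 10, 5, 3, 4, 1, 6, 7, 8, 2, 13, 11, 12, 9]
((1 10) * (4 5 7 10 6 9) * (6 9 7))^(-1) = (1 10 7 6 5 4 9)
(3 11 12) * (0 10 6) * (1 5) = [10, 5, 2, 11, 4, 1, 0, 7, 8, 9, 6, 12, 3] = (0 10 6)(1 5)(3 11 12)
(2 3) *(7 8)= (2 3)(7 8)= [0, 1, 3, 2, 4, 5, 6, 8, 7]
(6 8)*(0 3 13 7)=(0 3 13 7)(6 8)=[3, 1, 2, 13, 4, 5, 8, 0, 6, 9, 10, 11, 12, 7]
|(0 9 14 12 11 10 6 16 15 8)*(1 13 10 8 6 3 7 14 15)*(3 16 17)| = 44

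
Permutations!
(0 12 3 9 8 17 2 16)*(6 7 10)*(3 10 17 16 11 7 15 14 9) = [12, 1, 11, 3, 4, 5, 15, 17, 16, 8, 6, 7, 10, 13, 9, 14, 0, 2] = (0 12 10 6 15 14 9 8 16)(2 11 7 17)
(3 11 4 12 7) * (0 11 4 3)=(0 11 3 4 12 7)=[11, 1, 2, 4, 12, 5, 6, 0, 8, 9, 10, 3, 7]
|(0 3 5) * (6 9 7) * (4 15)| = 6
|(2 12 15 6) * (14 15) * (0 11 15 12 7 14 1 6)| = 6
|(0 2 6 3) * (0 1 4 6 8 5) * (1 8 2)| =7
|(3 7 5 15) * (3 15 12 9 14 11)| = |(15)(3 7 5 12 9 14 11)| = 7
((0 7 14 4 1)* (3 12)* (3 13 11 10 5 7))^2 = ((0 3 12 13 11 10 5 7 14 4 1))^2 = (0 12 11 5 14 1 3 13 10 7 4)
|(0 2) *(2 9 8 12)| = 5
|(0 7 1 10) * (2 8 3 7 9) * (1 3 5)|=14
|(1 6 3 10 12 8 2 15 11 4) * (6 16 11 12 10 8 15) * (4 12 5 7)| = |(1 16 11 12 15 5 7 4)(2 6 3 8)| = 8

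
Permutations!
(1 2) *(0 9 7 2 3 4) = (0 9 7 2 1 3 4) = [9, 3, 1, 4, 0, 5, 6, 2, 8, 7]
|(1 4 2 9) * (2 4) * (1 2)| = 2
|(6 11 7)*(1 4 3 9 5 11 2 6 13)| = 8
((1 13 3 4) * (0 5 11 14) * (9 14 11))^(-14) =(0 9)(1 3)(4 13)(5 14)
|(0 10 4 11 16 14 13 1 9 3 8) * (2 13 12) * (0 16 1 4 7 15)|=|(0 10 7 15)(1 9 3 8 16 14 12 2 13 4 11)|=44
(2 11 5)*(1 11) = (1 11 5 2) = [0, 11, 1, 3, 4, 2, 6, 7, 8, 9, 10, 5]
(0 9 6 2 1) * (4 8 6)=[9, 0, 1, 3, 8, 5, 2, 7, 6, 4]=(0 9 4 8 6 2 1)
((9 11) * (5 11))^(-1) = ((5 11 9))^(-1) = (5 9 11)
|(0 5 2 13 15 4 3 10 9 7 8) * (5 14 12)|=|(0 14 12 5 2 13 15 4 3 10 9 7 8)|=13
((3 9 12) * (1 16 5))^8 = (1 5 16)(3 12 9)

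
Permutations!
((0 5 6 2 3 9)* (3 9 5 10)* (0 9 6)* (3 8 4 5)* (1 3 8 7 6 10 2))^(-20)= ((0 2 10 7 6 1 3 8 4 5))^(-20)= (10)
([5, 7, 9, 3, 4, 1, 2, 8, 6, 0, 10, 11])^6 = [2, 0, 8, 3, 4, 9, 7, 5, 1, 6, 10, 11]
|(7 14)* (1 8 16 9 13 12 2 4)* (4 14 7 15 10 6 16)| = 9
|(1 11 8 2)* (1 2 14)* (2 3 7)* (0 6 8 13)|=21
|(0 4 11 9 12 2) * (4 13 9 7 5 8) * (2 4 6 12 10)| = |(0 13 9 10 2)(4 11 7 5 8 6 12)| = 35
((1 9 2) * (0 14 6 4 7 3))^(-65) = ((0 14 6 4 7 3)(1 9 2))^(-65) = (0 14 6 4 7 3)(1 9 2)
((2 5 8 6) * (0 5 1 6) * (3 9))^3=((0 5 8)(1 6 2)(3 9))^3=(3 9)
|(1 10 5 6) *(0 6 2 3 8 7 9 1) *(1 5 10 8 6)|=9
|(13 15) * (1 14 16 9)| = |(1 14 16 9)(13 15)| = 4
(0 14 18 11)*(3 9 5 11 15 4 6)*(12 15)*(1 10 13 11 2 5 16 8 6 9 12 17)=(0 14 18 17 1 10 13 11)(2 5)(3 12 15 4 9 16 8 6)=[14, 10, 5, 12, 9, 2, 3, 7, 6, 16, 13, 0, 15, 11, 18, 4, 8, 1, 17]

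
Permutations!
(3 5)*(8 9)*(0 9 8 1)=(0 9 1)(3 5)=[9, 0, 2, 5, 4, 3, 6, 7, 8, 1]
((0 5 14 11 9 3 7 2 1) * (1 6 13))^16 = ((0 5 14 11 9 3 7 2 6 13 1))^16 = (0 3 1 9 13 11 6 14 2 5 7)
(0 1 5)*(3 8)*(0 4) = (0 1 5 4)(3 8) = [1, 5, 2, 8, 0, 4, 6, 7, 3]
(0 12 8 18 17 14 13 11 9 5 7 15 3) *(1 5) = (0 12 8 18 17 14 13 11 9 1 5 7 15 3) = [12, 5, 2, 0, 4, 7, 6, 15, 18, 1, 10, 9, 8, 11, 13, 3, 16, 14, 17]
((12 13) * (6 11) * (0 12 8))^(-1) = (0 8 13 12)(6 11)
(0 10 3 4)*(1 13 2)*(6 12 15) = (0 10 3 4)(1 13 2)(6 12 15) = [10, 13, 1, 4, 0, 5, 12, 7, 8, 9, 3, 11, 15, 2, 14, 6]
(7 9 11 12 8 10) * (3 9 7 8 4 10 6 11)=(3 9)(4 10 8 6 11 12)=[0, 1, 2, 9, 10, 5, 11, 7, 6, 3, 8, 12, 4]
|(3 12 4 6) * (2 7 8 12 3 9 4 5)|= |(2 7 8 12 5)(4 6 9)|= 15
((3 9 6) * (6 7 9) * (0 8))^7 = ((0 8)(3 6)(7 9))^7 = (0 8)(3 6)(7 9)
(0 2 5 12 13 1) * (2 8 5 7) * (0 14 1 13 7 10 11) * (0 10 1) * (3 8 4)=(0 4 3 8 5 12 7 2 1 14)(10 11)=[4, 14, 1, 8, 3, 12, 6, 2, 5, 9, 11, 10, 7, 13, 0]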